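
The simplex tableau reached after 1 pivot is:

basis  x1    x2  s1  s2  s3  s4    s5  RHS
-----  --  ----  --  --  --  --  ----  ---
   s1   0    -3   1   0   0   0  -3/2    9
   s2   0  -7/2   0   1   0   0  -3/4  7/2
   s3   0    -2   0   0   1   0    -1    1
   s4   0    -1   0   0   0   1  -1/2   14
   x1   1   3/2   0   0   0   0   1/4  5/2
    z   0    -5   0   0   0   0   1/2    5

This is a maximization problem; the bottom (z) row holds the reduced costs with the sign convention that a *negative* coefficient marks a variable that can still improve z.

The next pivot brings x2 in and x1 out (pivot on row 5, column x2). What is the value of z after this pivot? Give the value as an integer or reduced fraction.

40/3

Minimum ratio for x2: (5/2)/(3/2) = 5/3.
z changes by −(z-row coeff of x2)·ratio = −(-5)·(5/3) = 25/3.
New z = 5 + (25/3) = 40/3.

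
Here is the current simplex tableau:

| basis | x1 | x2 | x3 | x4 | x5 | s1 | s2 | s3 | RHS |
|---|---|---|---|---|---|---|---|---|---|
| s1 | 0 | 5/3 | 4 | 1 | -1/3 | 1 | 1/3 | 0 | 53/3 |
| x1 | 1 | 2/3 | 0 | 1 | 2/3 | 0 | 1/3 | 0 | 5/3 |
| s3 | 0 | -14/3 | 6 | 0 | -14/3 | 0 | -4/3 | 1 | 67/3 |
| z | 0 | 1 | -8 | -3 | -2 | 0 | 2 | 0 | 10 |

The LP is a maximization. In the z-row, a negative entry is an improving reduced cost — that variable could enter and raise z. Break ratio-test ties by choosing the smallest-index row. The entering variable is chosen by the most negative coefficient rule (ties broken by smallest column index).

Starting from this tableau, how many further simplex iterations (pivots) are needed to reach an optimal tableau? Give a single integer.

3

pivot: x3 in, s3 out → z = 358/9
pivot: x5 in, s1 out → z = 48
pivot: s3 in, x1 out → z = 52
No improving column remains; optimal.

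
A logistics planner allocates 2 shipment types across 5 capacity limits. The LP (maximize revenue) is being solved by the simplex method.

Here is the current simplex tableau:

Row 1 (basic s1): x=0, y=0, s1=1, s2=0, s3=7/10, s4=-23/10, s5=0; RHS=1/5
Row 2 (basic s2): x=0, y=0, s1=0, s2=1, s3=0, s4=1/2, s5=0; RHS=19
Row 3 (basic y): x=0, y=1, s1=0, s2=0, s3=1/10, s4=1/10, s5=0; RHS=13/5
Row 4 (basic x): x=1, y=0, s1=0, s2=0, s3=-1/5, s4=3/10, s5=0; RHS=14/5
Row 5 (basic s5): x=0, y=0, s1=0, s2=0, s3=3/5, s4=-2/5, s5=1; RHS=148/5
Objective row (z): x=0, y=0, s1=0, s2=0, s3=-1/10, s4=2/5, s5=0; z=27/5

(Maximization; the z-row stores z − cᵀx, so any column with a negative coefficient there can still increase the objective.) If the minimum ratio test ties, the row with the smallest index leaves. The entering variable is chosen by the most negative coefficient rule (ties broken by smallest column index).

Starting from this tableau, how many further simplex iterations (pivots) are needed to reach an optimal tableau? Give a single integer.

1

pivot: s3 in, s1 out → z = 38/7
No improving column remains; optimal.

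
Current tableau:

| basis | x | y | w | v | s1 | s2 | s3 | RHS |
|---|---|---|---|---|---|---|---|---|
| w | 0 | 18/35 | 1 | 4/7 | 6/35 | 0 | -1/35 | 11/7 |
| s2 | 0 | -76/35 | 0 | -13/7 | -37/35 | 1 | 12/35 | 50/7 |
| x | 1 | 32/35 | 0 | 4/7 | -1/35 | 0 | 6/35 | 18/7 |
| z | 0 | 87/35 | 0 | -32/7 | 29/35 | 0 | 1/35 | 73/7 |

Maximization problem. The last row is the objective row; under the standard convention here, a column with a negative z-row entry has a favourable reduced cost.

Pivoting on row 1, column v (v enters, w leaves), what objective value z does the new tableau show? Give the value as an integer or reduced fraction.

Minimum ratio for v: (11/7)/(4/7) = 11/4.
z changes by −(z-row coeff of v)·ratio = −(-32/7)·(11/4) = 88/7.
New z = 73/7 + (88/7) = 23.

23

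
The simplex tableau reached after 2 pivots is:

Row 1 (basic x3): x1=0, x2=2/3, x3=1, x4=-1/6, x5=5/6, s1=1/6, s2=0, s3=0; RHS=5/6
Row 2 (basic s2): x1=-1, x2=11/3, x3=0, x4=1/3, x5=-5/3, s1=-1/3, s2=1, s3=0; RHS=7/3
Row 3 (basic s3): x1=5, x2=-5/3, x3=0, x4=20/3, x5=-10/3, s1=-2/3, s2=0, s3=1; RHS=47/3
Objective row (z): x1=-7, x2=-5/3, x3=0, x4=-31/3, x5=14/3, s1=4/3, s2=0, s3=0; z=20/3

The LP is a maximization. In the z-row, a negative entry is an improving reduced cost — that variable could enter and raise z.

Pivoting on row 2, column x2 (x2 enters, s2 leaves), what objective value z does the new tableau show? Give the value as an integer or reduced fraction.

Minimum ratio for x2: (7/3)/(11/3) = 7/11.
z changes by −(z-row coeff of x2)·ratio = −(-5/3)·(7/11) = 35/33.
New z = 20/3 + (35/33) = 85/11.

85/11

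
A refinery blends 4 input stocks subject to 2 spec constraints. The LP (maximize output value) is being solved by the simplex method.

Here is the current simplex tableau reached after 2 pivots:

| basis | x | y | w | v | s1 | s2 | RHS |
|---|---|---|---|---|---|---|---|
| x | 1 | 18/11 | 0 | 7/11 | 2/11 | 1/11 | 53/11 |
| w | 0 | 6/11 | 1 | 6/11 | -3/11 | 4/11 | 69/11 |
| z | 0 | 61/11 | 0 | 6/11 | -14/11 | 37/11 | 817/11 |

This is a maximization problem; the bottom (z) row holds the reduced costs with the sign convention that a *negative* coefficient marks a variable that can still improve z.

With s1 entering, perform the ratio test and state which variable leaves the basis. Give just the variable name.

Ratios: row 1 (x): (53/11)/(2/11) = 53/2; row 2 (w): entry -3/11 ≤ 0, skip.
Minimum ratio 53/2 is in the x row, so x leaves.

x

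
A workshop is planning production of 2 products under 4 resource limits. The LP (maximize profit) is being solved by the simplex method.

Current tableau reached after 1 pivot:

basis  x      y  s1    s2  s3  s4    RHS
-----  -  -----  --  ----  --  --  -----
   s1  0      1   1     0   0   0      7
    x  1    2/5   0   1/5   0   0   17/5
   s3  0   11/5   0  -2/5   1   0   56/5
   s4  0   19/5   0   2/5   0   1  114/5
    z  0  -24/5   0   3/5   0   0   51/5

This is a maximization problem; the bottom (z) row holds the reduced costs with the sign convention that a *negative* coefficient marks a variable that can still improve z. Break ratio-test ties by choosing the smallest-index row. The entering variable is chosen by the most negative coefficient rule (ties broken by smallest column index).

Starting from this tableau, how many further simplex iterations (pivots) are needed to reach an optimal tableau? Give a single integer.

2

pivot: y in, s3 out → z = 381/11
pivot: s2 in, s4 out → z = 71/2
No improving column remains; optimal.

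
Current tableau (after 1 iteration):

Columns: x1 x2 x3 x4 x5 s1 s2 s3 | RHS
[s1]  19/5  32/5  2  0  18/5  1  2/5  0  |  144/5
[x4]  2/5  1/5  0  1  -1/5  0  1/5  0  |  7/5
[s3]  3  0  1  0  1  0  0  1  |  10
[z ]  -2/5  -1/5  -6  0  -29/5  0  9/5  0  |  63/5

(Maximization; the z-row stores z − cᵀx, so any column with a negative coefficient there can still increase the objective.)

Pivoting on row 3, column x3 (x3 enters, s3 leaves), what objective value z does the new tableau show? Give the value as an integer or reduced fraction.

Minimum ratio for x3: 10/1 = 10.
z changes by −(z-row coeff of x3)·ratio = −(-6)·10 = 60.
New z = 63/5 + 60 = 363/5.

363/5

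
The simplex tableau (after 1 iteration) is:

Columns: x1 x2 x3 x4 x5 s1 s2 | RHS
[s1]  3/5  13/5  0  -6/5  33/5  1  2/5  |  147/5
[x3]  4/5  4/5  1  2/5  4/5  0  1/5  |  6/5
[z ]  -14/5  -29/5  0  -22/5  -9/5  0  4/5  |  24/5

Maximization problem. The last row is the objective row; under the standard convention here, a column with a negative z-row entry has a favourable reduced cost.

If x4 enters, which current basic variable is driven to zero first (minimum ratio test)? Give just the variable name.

Ratios: row 1 (s1): entry -6/5 ≤ 0, skip; row 2 (x3): (6/5)/(2/5) = 3.
Minimum ratio 3 is in the x3 row, so x3 leaves.

x3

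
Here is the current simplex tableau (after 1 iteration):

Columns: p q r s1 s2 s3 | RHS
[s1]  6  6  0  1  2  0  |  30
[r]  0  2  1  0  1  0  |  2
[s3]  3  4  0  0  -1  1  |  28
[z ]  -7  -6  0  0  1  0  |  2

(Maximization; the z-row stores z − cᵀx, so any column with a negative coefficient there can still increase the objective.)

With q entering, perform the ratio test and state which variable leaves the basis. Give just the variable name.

r

Ratios: row 1 (s1): 30/6 = 5; row 2 (r): 2/2 = 1; row 3 (s3): 28/4 = 7.
Minimum ratio 1 is in the r row, so r leaves.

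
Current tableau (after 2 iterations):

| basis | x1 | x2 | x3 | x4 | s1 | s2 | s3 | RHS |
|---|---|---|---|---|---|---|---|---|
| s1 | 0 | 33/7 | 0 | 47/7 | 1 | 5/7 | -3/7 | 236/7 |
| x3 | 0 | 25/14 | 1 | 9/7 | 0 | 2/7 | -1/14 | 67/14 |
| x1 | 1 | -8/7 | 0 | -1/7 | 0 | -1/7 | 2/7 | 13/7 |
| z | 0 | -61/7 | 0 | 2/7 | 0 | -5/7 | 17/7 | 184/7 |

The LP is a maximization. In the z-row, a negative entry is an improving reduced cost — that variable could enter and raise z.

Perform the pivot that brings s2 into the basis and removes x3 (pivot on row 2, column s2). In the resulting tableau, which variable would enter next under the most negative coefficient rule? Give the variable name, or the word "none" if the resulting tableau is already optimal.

Pivot element 2/7. New z-row = old z-row − (-5/7)·(row 2/(2/7)).
Updated z-row coefficients: x1: 0, x2: -17/4, x3: 5/2, x4: 7/2, s1: 0, s2: 0, s3: 9/4.
The most negative is -17/4 in column x2, so x2 would enter next.

x2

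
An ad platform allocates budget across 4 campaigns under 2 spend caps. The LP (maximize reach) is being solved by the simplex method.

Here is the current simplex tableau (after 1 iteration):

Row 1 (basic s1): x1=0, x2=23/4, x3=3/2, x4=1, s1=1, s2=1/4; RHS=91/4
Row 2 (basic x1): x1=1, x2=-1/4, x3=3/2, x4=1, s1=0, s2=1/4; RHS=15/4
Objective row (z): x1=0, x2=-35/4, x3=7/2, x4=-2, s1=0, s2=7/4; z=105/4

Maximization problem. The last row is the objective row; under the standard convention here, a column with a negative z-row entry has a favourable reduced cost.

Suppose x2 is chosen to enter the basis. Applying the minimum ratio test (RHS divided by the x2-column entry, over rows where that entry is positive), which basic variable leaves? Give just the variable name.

s1

Ratios: row 1 (s1): (91/4)/(23/4) = 91/23; row 2 (x1): entry -1/4 ≤ 0, skip.
Minimum ratio 91/23 is in the s1 row, so s1 leaves.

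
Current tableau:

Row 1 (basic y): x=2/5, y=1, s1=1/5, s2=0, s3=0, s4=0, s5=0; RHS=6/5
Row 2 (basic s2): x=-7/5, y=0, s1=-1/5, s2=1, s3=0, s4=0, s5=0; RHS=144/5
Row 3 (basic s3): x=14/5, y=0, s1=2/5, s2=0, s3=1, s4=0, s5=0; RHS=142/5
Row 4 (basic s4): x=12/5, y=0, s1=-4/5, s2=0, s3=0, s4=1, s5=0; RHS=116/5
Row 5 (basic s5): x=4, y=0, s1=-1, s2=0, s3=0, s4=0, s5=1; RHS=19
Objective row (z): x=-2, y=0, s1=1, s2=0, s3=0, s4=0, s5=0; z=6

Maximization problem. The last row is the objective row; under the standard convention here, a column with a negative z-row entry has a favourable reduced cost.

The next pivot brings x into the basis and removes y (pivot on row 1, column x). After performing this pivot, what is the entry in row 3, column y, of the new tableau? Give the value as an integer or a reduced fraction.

-7

Pivot element is row 1, column x: 2/5.
Normalize row 1: new (row 1, y) = 1/(2/5) = 5/2.
row 3 ← row 3 − (14/5)·(new row 1): 0 − (14/5)·(5/2) = -7.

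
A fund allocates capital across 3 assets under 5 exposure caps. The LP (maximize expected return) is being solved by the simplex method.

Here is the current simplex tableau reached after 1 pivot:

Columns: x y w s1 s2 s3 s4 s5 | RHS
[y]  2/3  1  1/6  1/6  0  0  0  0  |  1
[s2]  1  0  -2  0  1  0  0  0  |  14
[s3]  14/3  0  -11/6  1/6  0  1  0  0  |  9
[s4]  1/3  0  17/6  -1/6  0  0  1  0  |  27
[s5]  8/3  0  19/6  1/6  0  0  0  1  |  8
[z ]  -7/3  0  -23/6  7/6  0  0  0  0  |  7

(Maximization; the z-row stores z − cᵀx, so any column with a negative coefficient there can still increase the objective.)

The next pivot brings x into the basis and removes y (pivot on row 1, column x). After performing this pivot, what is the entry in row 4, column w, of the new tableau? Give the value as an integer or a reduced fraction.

11/4

Pivot element is row 1, column x: 2/3.
Normalize row 1: new (row 1, w) = (1/6)/(2/3) = 1/4.
row 4 ← row 4 − (1/3)·(new row 1): 17/6 − (1/3)·(1/4) = 11/4.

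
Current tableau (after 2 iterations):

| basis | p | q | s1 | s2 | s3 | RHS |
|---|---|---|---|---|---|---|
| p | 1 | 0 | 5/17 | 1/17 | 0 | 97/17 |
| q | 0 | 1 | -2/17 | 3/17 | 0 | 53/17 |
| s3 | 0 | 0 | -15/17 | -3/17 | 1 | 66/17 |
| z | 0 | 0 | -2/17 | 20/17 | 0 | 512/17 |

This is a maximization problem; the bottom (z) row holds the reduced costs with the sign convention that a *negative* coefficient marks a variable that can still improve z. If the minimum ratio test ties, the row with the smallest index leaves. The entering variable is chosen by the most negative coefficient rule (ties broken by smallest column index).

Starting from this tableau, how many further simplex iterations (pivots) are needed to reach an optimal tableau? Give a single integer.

pivot: s1 in, p out → z = 162/5
No improving column remains; optimal.

1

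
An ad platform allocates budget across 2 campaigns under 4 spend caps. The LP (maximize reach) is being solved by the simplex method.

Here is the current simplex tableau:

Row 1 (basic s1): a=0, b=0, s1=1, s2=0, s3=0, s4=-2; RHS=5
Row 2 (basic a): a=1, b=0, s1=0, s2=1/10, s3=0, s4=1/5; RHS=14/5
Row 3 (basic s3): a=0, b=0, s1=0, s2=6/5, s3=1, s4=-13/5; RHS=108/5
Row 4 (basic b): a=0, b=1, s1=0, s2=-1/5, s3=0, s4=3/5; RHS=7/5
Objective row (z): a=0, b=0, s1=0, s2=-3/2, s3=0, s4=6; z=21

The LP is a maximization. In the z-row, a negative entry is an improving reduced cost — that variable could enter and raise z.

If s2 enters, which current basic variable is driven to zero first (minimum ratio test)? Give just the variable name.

Ratios: row 1 (s1): entry 0 ≤ 0, skip; row 2 (a): (14/5)/(1/10) = 28; row 3 (s3): (108/5)/(6/5) = 18; row 4 (b): entry -1/5 ≤ 0, skip.
Minimum ratio 18 is in the s3 row, so s3 leaves.

s3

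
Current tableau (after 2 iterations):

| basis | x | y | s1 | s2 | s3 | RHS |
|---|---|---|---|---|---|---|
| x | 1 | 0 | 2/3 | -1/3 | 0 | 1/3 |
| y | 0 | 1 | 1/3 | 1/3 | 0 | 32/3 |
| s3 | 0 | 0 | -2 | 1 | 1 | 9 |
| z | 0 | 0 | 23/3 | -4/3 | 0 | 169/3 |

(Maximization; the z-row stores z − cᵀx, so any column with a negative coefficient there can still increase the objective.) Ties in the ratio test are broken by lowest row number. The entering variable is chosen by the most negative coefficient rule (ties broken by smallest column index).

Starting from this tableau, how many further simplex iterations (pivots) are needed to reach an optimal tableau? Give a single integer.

pivot: s2 in, s3 out → z = 205/3
No improving column remains; optimal.

1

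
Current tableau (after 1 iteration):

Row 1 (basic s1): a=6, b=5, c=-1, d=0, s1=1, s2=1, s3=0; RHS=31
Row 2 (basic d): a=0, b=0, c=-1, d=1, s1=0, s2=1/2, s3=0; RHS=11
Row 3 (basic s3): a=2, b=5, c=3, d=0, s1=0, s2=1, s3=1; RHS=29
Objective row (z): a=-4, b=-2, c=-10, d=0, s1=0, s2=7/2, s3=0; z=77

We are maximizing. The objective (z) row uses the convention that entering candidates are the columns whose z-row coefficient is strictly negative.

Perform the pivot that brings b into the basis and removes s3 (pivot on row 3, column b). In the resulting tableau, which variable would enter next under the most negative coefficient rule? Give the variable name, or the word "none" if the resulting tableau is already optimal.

c

Pivot element 5. New z-row = old z-row − (-2)·(row 3/5).
Updated z-row coefficients: a: -16/5, b: 0, c: -44/5, d: 0, s1: 0, s2: 39/10, s3: 2/5.
The most negative is -44/5 in column c, so c would enter next.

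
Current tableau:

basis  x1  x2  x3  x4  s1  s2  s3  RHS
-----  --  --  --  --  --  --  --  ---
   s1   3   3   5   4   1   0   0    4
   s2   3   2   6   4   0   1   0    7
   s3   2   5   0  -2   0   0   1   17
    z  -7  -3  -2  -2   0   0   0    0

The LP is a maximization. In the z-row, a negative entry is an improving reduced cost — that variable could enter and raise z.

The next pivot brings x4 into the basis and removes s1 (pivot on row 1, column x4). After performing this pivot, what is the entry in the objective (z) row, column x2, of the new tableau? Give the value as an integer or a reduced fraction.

Pivot element is row 1, column x4: 4.
Normalize row 1: new (row 1, x2) = 3/4 = 3/4.
z-row ← z-row − (-2)·(new row 1): -3 − (-2)·(3/4) = -3/2.

-3/2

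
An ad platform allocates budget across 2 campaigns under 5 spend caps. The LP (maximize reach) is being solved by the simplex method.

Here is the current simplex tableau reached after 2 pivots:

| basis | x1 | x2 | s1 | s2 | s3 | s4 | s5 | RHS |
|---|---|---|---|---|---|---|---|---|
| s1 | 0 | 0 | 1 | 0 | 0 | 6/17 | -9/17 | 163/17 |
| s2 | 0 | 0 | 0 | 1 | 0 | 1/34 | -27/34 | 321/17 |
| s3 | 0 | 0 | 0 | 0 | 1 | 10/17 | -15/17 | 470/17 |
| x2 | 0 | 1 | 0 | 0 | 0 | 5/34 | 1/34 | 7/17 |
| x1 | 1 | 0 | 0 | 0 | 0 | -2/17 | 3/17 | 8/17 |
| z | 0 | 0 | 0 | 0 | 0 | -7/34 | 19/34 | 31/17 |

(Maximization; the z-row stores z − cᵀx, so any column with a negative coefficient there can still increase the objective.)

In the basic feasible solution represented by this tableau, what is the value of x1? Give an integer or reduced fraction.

x1 is basic (row 5); its value is the RHS of that row: 8/17.

8/17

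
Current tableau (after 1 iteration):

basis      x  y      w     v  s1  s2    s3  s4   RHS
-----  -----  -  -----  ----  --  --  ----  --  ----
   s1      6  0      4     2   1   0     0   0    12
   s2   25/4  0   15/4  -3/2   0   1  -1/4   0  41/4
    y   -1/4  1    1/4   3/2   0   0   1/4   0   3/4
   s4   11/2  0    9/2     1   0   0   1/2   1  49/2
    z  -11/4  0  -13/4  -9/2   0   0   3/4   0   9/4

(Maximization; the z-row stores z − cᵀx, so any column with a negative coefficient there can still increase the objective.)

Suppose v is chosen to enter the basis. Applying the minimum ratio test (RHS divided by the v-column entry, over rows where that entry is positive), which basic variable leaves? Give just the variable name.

Ratios: row 1 (s1): 12/2 = 6; row 2 (s2): entry -3/2 ≤ 0, skip; row 3 (y): (3/4)/(3/2) = 1/2; row 4 (s4): (49/2)/1 = 49/2.
Minimum ratio 1/2 is in the y row, so y leaves.

y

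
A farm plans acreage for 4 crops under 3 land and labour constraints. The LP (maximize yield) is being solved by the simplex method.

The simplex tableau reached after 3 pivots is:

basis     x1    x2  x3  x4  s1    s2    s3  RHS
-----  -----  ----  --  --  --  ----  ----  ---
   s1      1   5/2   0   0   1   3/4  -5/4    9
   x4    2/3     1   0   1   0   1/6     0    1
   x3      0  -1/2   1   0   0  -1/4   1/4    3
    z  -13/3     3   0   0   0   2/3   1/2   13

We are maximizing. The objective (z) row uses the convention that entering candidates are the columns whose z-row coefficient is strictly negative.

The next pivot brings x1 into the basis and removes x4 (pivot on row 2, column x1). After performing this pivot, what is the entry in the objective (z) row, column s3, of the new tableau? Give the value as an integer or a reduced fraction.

1/2

Pivot element is row 2, column x1: 2/3.
Normalize row 2: new (row 2, s3) = 0/(2/3) = 0.
z-row ← z-row − (-13/3)·(new row 2): 1/2 − (-13/3)·0 = 1/2.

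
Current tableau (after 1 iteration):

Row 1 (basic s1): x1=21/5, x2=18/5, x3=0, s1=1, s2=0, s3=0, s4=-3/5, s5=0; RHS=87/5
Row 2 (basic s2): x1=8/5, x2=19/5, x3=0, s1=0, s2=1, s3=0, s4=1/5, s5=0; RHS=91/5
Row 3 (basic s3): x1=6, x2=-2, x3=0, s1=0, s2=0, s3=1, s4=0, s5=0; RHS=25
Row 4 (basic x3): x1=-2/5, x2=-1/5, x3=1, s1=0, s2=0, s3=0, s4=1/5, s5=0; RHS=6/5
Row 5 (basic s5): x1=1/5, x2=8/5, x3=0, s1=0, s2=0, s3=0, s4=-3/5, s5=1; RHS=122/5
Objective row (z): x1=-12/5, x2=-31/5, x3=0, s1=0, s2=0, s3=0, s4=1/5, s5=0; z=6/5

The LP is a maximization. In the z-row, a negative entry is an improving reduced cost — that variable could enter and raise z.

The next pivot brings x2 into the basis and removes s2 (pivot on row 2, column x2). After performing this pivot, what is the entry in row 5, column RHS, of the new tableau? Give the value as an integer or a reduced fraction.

Pivot element is row 2, column x2: 19/5.
Normalize row 2: new (row 2, RHS) = (91/5)/(19/5) = 91/19.
row 5 ← row 5 − (8/5)·(new row 2): 122/5 − (8/5)·(91/19) = 318/19.

318/19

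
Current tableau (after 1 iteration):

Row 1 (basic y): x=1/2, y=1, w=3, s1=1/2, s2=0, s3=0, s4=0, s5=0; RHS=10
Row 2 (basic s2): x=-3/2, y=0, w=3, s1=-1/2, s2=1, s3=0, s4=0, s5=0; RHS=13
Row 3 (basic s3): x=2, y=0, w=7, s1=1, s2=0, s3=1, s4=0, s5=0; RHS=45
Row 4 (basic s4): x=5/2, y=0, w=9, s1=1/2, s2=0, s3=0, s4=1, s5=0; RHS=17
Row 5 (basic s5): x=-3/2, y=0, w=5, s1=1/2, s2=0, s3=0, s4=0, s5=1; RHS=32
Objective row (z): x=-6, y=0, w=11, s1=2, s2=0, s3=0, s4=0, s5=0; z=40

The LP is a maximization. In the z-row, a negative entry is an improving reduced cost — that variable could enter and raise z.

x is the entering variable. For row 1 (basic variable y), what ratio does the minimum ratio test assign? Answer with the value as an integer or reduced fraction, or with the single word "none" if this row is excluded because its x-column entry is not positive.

20

Ratio = RHS / (x entry) = 10 / (1/2) = 20.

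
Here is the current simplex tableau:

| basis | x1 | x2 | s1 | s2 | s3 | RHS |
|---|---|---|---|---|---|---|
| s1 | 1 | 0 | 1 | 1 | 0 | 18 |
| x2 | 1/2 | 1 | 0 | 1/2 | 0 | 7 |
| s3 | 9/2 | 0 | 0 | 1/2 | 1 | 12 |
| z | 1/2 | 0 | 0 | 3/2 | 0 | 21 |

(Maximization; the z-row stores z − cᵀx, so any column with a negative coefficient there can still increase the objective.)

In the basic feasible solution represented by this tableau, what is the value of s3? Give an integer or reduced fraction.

s3 is basic (row 3); its value is the RHS of that row: 12.

12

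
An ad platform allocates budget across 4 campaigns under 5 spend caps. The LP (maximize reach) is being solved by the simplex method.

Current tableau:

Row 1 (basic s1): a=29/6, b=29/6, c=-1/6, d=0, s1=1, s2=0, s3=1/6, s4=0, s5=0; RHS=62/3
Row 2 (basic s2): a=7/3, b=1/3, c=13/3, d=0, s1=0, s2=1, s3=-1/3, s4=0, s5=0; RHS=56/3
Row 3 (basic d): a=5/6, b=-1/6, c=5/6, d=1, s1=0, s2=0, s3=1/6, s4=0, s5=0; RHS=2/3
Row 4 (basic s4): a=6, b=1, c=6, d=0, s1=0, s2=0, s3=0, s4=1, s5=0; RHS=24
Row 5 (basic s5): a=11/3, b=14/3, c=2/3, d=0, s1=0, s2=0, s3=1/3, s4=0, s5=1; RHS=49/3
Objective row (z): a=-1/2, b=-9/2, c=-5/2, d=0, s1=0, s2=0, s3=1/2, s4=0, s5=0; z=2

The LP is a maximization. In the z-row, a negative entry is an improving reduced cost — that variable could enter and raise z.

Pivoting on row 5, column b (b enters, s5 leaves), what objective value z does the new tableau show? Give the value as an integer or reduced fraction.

71/4

Minimum ratio for b: (49/3)/(14/3) = 7/2.
z changes by −(z-row coeff of b)·ratio = −(-9/2)·(7/2) = 63/4.
New z = 2 + (63/4) = 71/4.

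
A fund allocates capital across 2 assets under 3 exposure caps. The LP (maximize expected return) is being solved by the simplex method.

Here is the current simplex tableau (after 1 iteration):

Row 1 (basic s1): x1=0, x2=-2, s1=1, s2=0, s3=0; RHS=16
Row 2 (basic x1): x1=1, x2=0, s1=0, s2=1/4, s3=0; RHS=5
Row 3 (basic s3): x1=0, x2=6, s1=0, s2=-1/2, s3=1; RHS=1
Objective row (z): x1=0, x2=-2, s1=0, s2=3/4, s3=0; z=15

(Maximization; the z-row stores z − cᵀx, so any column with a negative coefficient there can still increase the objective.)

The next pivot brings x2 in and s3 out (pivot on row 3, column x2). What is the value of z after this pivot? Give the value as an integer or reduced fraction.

46/3

Minimum ratio for x2: 1/6 = 1/6.
z changes by −(z-row coeff of x2)·ratio = −(-2)·(1/6) = 1/3.
New z = 15 + (1/3) = 46/3.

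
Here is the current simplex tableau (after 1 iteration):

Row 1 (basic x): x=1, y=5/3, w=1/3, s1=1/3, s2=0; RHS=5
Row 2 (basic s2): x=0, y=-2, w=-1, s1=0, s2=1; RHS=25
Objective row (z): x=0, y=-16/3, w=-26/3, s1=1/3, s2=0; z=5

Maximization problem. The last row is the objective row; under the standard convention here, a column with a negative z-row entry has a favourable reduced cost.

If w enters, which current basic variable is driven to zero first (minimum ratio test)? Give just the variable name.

x

Ratios: row 1 (x): 5/(1/3) = 15; row 2 (s2): entry -1 ≤ 0, skip.
Minimum ratio 15 is in the x row, so x leaves.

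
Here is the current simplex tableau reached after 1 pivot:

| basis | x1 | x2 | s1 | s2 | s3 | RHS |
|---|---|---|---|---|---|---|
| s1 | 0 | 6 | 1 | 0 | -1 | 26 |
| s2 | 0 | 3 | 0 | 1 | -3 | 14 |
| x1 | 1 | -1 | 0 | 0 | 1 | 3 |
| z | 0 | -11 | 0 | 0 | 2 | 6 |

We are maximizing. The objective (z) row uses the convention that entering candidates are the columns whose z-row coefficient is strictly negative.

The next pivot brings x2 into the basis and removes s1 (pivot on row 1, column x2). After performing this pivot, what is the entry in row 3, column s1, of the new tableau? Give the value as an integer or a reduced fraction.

1/6

Pivot element is row 1, column x2: 6.
Normalize row 1: new (row 1, s1) = 1/6 = 1/6.
row 3 ← row 3 − (-1)·(new row 1): 0 − (-1)·(1/6) = 1/6.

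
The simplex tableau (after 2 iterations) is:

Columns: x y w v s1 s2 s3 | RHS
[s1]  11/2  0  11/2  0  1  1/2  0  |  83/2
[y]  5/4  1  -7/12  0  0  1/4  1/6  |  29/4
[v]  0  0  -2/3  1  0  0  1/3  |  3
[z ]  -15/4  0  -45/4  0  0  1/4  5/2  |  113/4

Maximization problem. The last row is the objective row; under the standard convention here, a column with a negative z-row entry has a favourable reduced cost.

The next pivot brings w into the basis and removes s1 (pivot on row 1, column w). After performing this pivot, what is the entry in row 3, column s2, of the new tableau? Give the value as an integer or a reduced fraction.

2/33

Pivot element is row 1, column w: 11/2.
Normalize row 1: new (row 1, s2) = (1/2)/(11/2) = 1/11.
row 3 ← row 3 − (-2/3)·(new row 1): 0 − (-2/3)·(1/11) = 2/33.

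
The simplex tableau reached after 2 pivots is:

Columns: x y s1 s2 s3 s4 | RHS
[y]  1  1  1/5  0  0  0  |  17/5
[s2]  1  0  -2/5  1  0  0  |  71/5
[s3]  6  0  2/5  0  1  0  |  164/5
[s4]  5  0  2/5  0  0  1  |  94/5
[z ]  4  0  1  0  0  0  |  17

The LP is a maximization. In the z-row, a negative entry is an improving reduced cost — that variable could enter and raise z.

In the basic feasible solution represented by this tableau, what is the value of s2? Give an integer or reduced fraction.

71/5

s2 is basic (row 2); its value is the RHS of that row: 71/5.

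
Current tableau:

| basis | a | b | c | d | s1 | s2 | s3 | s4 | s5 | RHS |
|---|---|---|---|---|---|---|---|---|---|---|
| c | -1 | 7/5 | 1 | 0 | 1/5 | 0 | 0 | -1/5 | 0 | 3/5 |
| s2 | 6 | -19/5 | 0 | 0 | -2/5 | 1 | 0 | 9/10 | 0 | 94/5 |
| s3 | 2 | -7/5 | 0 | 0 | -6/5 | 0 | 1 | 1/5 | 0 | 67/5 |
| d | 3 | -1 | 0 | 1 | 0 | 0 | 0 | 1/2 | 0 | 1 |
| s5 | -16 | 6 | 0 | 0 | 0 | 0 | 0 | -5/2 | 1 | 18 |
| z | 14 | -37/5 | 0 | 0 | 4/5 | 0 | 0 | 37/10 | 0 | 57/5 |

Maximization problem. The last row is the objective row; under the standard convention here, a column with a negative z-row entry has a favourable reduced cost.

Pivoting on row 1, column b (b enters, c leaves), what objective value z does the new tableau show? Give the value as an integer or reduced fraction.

102/7

Minimum ratio for b: (3/5)/(7/5) = 3/7.
z changes by −(z-row coeff of b)·ratio = −(-37/5)·(3/7) = 111/35.
New z = 57/5 + (111/35) = 102/7.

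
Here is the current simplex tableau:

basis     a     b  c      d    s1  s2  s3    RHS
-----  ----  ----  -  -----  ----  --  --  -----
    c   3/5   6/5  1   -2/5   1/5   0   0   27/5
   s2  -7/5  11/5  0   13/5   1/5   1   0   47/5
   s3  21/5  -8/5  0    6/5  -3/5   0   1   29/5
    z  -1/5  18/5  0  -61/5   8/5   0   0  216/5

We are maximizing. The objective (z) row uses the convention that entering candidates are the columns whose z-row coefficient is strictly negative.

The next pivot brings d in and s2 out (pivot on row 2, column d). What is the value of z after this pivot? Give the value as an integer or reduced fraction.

Minimum ratio for d: (47/5)/(13/5) = 47/13.
z changes by −(z-row coeff of d)·ratio = −(-61/5)·(47/13) = 2867/65.
New z = 216/5 + (2867/65) = 1135/13.

1135/13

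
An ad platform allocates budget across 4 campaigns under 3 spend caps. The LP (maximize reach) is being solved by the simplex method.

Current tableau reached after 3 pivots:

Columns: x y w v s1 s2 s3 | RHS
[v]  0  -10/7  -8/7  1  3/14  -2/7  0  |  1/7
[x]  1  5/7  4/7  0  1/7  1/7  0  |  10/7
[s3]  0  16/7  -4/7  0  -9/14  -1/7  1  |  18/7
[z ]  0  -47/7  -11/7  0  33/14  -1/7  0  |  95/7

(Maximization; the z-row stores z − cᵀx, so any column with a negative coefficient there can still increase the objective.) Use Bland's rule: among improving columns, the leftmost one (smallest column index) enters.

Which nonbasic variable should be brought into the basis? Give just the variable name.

Objective-row coefficients: x: 0, y: -47/7, w: -11/7, v: 0, s1: 33/14, s2: -1/7, s3: 0.
Improving columns: y, w, s2. Bland's rule picks the smallest column index → y.

y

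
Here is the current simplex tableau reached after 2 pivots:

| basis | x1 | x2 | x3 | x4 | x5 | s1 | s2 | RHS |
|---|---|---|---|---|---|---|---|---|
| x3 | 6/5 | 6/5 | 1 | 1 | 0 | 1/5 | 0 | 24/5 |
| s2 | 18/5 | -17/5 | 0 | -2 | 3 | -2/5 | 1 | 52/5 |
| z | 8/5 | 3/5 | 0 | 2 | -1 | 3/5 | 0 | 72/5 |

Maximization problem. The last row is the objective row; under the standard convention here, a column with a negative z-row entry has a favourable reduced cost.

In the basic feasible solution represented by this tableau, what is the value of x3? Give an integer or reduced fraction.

24/5

x3 is basic (row 1); its value is the RHS of that row: 24/5.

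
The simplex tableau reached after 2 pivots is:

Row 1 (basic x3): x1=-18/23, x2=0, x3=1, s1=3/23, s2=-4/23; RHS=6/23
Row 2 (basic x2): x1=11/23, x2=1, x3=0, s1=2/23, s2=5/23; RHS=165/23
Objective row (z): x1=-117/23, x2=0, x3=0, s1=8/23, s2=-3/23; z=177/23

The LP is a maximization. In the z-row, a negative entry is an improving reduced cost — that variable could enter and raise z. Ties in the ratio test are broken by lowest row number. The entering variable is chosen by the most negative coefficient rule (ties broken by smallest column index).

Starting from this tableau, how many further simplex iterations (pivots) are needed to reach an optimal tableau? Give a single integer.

pivot: x1 in, x2 out → z = 84
No improving column remains; optimal.

1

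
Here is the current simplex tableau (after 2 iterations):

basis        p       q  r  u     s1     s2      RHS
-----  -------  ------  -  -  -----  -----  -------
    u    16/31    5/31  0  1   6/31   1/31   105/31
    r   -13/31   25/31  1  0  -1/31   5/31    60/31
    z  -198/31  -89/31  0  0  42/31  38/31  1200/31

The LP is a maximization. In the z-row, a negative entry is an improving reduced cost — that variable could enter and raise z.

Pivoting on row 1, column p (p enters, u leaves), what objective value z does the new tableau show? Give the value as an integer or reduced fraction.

645/8

Minimum ratio for p: (105/31)/(16/31) = 105/16.
z changes by −(z-row coeff of p)·ratio = −(-198/31)·(105/16) = 10395/248.
New z = 1200/31 + (10395/248) = 645/8.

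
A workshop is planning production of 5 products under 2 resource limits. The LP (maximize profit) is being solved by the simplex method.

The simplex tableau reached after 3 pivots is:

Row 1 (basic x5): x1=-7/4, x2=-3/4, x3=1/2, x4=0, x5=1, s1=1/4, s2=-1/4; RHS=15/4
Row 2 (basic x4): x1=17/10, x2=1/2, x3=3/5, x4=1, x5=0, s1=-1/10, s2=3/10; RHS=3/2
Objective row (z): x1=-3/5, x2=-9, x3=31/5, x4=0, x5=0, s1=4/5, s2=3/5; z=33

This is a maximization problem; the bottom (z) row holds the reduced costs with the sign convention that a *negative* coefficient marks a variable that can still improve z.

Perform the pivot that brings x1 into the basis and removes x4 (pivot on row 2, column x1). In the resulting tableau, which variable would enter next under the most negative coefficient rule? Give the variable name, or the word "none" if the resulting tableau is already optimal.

x2

Pivot element 17/10. New z-row = old z-row − (-3/5)·(row 2/(17/10)).
Updated z-row coefficients: x1: 0, x2: -150/17, x3: 109/17, x4: 6/17, x5: 0, s1: 13/17, s2: 12/17.
The most negative is -150/17 in column x2, so x2 would enter next.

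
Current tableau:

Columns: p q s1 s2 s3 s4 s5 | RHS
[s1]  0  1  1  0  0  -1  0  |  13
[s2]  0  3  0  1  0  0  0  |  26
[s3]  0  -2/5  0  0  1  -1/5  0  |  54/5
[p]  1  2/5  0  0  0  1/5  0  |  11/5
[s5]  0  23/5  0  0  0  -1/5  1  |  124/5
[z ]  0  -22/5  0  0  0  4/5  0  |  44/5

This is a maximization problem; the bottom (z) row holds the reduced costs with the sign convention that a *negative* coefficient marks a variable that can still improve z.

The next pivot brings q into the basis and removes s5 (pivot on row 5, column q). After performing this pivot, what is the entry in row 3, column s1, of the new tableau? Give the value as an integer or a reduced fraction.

Pivot element is row 5, column q: 23/5.
Normalize row 5: new (row 5, s1) = 0/(23/5) = 0.
row 3 ← row 3 − (-2/5)·(new row 5): 0 − (-2/5)·0 = 0.

0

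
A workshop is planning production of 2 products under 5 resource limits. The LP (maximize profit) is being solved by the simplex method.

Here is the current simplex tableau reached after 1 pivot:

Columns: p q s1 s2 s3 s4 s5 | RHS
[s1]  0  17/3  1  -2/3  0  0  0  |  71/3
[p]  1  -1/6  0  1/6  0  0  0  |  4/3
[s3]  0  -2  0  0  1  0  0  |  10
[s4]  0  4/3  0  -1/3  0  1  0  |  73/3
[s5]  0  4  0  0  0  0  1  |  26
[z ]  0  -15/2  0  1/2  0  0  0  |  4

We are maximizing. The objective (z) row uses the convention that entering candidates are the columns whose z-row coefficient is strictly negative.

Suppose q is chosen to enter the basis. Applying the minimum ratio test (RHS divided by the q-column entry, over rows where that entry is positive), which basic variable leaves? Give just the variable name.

s1

Ratios: row 1 (s1): (71/3)/(17/3) = 71/17; row 2 (p): entry -1/6 ≤ 0, skip; row 3 (s3): entry -2 ≤ 0, skip; row 4 (s4): (73/3)/(4/3) = 73/4; row 5 (s5): 26/4 = 13/2.
Minimum ratio 71/17 is in the s1 row, so s1 leaves.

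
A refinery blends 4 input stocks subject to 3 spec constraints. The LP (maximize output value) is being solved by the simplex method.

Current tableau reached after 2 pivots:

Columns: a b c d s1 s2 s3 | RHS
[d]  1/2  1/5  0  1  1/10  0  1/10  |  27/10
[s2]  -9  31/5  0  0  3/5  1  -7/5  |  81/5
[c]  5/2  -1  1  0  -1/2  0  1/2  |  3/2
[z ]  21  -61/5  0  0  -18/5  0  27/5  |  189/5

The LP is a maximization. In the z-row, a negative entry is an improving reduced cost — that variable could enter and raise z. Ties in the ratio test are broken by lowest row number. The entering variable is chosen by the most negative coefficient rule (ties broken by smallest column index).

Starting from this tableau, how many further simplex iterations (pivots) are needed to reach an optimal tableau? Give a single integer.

2

pivot: b in, s2 out → z = 2160/31
pivot: s1 in, d out → z = 135
No improving column remains; optimal.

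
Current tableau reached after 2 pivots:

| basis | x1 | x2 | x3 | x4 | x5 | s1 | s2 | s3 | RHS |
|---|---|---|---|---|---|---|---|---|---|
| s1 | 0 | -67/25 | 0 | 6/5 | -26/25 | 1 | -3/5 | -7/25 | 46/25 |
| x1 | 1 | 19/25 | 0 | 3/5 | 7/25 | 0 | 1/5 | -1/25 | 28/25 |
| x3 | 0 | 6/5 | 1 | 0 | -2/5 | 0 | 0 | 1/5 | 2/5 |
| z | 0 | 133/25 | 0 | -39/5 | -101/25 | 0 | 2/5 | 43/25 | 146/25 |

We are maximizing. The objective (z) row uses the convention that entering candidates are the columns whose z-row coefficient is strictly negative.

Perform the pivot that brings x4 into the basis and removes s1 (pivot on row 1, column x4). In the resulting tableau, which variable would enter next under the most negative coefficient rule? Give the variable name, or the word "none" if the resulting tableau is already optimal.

x2

Pivot element 6/5. New z-row = old z-row − (-39/5)·(row 1/(6/5)).
Updated z-row coefficients: x1: 0, x2: -121/10, x3: 0, x4: 0, x5: -54/5, s1: 13/2, s2: -7/2, s3: -1/10.
The most negative is -121/10 in column x2, so x2 would enter next.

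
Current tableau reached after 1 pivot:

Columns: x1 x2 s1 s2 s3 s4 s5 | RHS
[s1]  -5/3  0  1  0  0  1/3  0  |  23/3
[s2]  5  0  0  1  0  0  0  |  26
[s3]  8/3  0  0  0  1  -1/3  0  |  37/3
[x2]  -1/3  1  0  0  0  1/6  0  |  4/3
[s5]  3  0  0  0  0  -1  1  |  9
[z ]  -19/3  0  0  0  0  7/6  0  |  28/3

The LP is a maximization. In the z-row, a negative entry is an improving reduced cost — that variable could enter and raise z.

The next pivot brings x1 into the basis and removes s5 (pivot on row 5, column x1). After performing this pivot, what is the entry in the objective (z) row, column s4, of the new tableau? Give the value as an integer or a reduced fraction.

Pivot element is row 5, column x1: 3.
Normalize row 5: new (row 5, s4) = (-1)/3 = -1/3.
z-row ← z-row − (-19/3)·(new row 5): 7/6 − (-19/3)·(-1/3) = -17/18.

-17/18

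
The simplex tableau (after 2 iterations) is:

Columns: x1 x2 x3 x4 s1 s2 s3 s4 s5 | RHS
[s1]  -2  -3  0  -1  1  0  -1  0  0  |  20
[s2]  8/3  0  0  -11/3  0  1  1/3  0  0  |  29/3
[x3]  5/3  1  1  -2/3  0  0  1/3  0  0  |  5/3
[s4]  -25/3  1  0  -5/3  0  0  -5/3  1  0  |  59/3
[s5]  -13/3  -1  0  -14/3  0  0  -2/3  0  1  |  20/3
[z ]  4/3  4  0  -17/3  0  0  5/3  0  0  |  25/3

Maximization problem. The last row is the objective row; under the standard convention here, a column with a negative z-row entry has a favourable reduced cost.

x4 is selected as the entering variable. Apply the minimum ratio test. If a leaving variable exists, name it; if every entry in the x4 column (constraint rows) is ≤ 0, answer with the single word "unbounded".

x4-column entries: row 1: -1, row 2: -11/3, row 3: -2/3, row 4: -5/3, row 5: -14/3. All ≤ 0, so x4 can increase without bound; the LP is unbounded in this direction.

unbounded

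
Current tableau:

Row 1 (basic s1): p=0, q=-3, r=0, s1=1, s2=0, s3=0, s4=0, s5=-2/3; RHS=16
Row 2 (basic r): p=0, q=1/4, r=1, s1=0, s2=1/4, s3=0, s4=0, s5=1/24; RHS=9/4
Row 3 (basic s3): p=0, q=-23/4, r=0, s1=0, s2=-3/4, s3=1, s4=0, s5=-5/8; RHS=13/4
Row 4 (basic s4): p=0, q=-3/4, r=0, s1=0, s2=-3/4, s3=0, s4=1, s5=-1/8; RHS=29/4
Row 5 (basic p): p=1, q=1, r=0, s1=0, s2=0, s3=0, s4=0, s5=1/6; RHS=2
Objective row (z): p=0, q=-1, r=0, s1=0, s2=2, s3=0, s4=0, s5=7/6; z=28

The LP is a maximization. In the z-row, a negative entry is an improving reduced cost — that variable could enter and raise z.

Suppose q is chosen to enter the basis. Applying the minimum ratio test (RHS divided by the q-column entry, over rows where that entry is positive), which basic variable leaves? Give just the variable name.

p

Ratios: row 1 (s1): entry -3 ≤ 0, skip; row 2 (r): (9/4)/(1/4) = 9; row 3 (s3): entry -23/4 ≤ 0, skip; row 4 (s4): entry -3/4 ≤ 0, skip; row 5 (p): 2/1 = 2.
Minimum ratio 2 is in the p row, so p leaves.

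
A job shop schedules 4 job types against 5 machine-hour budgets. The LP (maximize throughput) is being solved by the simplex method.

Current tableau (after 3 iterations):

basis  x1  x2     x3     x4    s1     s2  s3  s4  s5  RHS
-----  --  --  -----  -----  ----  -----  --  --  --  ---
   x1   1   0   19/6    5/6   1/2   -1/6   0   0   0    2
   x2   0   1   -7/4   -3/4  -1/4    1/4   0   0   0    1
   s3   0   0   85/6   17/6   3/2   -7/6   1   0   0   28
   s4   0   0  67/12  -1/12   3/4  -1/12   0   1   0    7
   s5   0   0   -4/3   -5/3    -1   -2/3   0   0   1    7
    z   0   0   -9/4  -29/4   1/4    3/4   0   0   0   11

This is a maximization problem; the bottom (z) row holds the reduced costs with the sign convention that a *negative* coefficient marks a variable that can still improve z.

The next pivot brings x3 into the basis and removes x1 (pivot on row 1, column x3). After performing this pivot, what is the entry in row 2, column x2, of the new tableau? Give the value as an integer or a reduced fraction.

1

Pivot element is row 1, column x3: 19/6.
Normalize row 1: new (row 1, x2) = 0/(19/6) = 0.
row 2 ← row 2 − (-7/4)·(new row 1): 1 − (-7/4)·0 = 1.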